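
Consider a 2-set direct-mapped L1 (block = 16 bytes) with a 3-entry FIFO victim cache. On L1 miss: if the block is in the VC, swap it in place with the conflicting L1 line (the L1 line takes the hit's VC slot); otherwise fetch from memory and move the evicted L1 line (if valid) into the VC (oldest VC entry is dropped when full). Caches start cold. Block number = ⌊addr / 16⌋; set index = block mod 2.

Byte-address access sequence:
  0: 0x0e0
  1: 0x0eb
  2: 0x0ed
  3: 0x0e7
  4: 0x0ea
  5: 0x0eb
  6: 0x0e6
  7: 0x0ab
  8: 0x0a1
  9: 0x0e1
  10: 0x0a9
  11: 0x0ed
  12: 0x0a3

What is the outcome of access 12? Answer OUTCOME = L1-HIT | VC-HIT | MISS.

OUTCOME = VC-HIT

  [0] addr=0xe0 blk=14 s=0: MISS | VC []
  [1] addr=0xeb blk=14 s=0: L1-HIT | VC []
  [2] addr=0xed blk=14 s=0: L1-HIT | VC []
  [3] addr=0xe7 blk=14 s=0: L1-HIT | VC []
  [4] addr=0xea blk=14 s=0: L1-HIT | VC []
  [5] addr=0xeb blk=14 s=0: L1-HIT | VC []
  [6] addr=0xe6 blk=14 s=0: L1-HIT | VC []
  [7] addr=0xab blk=10 s=0: MISS | VC [14]
  [8] addr=0xa1 blk=10 s=0: L1-HIT | VC [14]
  [9] addr=0xe1 blk=14 s=0: VC-HIT | VC [10]
  [10] addr=0xa9 blk=10 s=0: VC-HIT | VC [14]
  [11] addr=0xed blk=14 s=0: VC-HIT | VC [10]
  [12] addr=0xa3 blk=10 s=0: VC-HIT | VC [14]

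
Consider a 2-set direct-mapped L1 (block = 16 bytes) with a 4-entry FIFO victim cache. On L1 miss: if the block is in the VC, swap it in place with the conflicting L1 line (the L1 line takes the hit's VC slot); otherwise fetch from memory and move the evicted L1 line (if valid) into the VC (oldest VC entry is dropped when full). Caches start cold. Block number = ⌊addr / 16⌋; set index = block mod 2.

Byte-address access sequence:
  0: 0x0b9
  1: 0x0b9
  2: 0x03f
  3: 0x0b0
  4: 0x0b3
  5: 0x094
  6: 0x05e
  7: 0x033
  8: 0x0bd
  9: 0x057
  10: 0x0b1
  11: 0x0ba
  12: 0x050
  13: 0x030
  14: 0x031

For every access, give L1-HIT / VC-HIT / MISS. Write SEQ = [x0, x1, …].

SEQ = [MISS, L1-HIT, MISS, VC-HIT, L1-HIT, MISS, MISS, VC-HIT, VC-HIT, VC-HIT, VC-HIT, L1-HIT, VC-HIT, VC-HIT, L1-HIT]

0: 0xb9 (blk 11, set 1) → MISS  vc=[]
1: 0xb9 (blk 11, set 1) → L1-HIT  vc=[]
2: 0x3f (blk 3, set 1) → MISS  vc=[11]
3: 0xb0 (blk 11, set 1) → VC-HIT  vc=[3]
4: 0xb3 (blk 11, set 1) → L1-HIT  vc=[3]
5: 0x94 (blk 9, set 1) → MISS  vc=[3, 11]
6: 0x5e (blk 5, set 1) → MISS  vc=[3, 11, 9]
7: 0x33 (blk 3, set 1) → VC-HIT  vc=[5, 11, 9]
8: 0xbd (blk 11, set 1) → VC-HIT  vc=[5, 3, 9]
9: 0x57 (blk 5, set 1) → VC-HIT  vc=[11, 3, 9]
10: 0xb1 (blk 11, set 1) → VC-HIT  vc=[5, 3, 9]
11: 0xba (blk 11, set 1) → L1-HIT  vc=[5, 3, 9]
12: 0x50 (blk 5, set 1) → VC-HIT  vc=[11, 3, 9]
13: 0x30 (blk 3, set 1) → VC-HIT  vc=[11, 5, 9]
14: 0x31 (blk 3, set 1) → L1-HIT  vc=[11, 5, 9]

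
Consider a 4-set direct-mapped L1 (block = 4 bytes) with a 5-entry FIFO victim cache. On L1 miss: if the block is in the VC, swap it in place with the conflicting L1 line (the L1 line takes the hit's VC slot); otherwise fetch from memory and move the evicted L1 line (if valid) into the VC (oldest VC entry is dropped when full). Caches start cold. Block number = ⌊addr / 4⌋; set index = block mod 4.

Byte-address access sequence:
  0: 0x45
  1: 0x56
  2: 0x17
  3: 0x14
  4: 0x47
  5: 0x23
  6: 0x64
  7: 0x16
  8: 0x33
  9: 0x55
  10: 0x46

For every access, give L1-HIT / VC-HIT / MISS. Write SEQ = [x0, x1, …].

  [0] addr=0x45 blk=17 s=1: MISS | VC []
  [1] addr=0x56 blk=21 s=1: MISS | VC [17]
  [2] addr=0x17 blk=5 s=1: MISS | VC [17, 21]
  [3] addr=0x14 blk=5 s=1: L1-HIT | VC [17, 21]
  [4] addr=0x47 blk=17 s=1: VC-HIT | VC [5, 21]
  [5] addr=0x23 blk=8 s=0: MISS | VC [5, 21]
  [6] addr=0x64 blk=25 s=1: MISS | VC [5, 21, 17]
  [7] addr=0x16 blk=5 s=1: VC-HIT | VC [25, 21, 17]
  [8] addr=0x33 blk=12 s=0: MISS | VC [25, 21, 17, 8]
  [9] addr=0x55 blk=21 s=1: VC-HIT | VC [25, 5, 17, 8]
  [10] addr=0x46 blk=17 s=1: VC-HIT | VC [25, 5, 21, 8]

SEQ = [MISS, MISS, MISS, L1-HIT, VC-HIT, MISS, MISS, VC-HIT, MISS, VC-HIT, VC-HIT]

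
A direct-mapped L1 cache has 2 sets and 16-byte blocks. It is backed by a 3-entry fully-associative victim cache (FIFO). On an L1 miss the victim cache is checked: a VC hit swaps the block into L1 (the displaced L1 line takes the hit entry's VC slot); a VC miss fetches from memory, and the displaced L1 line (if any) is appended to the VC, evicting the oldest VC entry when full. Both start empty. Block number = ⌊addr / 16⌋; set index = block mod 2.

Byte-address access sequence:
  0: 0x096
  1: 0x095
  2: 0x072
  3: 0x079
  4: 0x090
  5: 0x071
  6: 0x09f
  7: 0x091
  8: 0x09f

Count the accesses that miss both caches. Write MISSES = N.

0: 0x96 (blk 9, set 1) → MISS  vc=[]
1: 0x95 (blk 9, set 1) → L1-HIT  vc=[]
2: 0x72 (blk 7, set 1) → MISS  vc=[9]
3: 0x79 (blk 7, set 1) → L1-HIT  vc=[9]
4: 0x90 (blk 9, set 1) → VC-HIT  vc=[7]
5: 0x71 (blk 7, set 1) → VC-HIT  vc=[9]
6: 0x9f (blk 9, set 1) → VC-HIT  vc=[7]
7: 0x91 (blk 9, set 1) → L1-HIT  vc=[7]
8: 0x9f (blk 9, set 1) → L1-HIT  vc=[7]

MISSES = 2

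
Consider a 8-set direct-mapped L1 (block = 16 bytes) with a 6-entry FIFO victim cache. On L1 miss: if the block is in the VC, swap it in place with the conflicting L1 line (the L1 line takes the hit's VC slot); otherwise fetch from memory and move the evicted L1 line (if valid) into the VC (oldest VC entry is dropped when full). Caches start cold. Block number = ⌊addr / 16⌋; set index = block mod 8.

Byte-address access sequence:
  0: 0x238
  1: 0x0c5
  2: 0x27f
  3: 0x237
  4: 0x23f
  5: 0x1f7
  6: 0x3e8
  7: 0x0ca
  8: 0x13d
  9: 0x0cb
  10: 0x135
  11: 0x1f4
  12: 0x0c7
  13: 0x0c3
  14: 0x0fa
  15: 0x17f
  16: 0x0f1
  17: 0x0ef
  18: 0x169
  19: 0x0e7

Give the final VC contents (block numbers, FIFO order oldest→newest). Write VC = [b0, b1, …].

0: 0x238 (blk 35, set 3) → MISS  vc=[]
1: 0xc5 (blk 12, set 4) → MISS  vc=[]
2: 0x27f (blk 39, set 7) → MISS  vc=[]
3: 0x237 (blk 35, set 3) → L1-HIT  vc=[]
4: 0x23f (blk 35, set 3) → L1-HIT  vc=[]
5: 0x1f7 (blk 31, set 7) → MISS  vc=[39]
6: 0x3e8 (blk 62, set 6) → MISS  vc=[39]
7: 0xca (blk 12, set 4) → L1-HIT  vc=[39]
8: 0x13d (blk 19, set 3) → MISS  vc=[39, 35]
9: 0xcb (blk 12, set 4) → L1-HIT  vc=[39, 35]
10: 0x135 (blk 19, set 3) → L1-HIT  vc=[39, 35]
11: 0x1f4 (blk 31, set 7) → L1-HIT  vc=[39, 35]
12: 0xc7 (blk 12, set 4) → L1-HIT  vc=[39, 35]
13: 0xc3 (blk 12, set 4) → L1-HIT  vc=[39, 35]
14: 0xfa (blk 15, set 7) → MISS  vc=[39, 35, 31]
15: 0x17f (blk 23, set 7) → MISS  vc=[39, 35, 31, 15]
16: 0xf1 (blk 15, set 7) → VC-HIT  vc=[39, 35, 31, 23]
17: 0xef (blk 14, set 6) → MISS  vc=[39, 35, 31, 23, 62]
18: 0x169 (blk 22, set 6) → MISS  vc=[39, 35, 31, 23, 62, 14]
19: 0xe7 (blk 14, set 6) → VC-HIT  vc=[39, 35, 31, 23, 62, 22]

VC = [39, 35, 31, 23, 62, 22]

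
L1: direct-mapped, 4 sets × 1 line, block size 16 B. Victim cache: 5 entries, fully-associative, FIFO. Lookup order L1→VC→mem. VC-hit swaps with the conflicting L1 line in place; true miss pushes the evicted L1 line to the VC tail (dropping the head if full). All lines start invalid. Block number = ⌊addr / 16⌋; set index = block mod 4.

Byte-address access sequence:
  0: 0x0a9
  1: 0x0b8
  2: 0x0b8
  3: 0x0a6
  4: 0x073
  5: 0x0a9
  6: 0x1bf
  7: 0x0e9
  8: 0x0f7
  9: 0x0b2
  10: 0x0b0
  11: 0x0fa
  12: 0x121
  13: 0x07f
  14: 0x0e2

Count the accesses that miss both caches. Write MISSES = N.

MISSES = 7

  [0] addr=0xa9 blk=10 s=2: MISS | VC []
  [1] addr=0xb8 blk=11 s=3: MISS | VC []
  [2] addr=0xb8 blk=11 s=3: L1-HIT | VC []
  [3] addr=0xa6 blk=10 s=2: L1-HIT | VC []
  [4] addr=0x73 blk=7 s=3: MISS | VC [11]
  [5] addr=0xa9 blk=10 s=2: L1-HIT | VC [11]
  [6] addr=0x1bf blk=27 s=3: MISS | VC [11, 7]
  [7] addr=0xe9 blk=14 s=2: MISS | VC [11, 7, 10]
  [8] addr=0xf7 blk=15 s=3: MISS | VC [11, 7, 10, 27]
  [9] addr=0xb2 blk=11 s=3: VC-HIT | VC [15, 7, 10, 27]
  [10] addr=0xb0 blk=11 s=3: L1-HIT | VC [15, 7, 10, 27]
  [11] addr=0xfa blk=15 s=3: VC-HIT | VC [11, 7, 10, 27]
  [12] addr=0x121 blk=18 s=2: MISS | VC [11, 7, 10, 27, 14]
  [13] addr=0x7f blk=7 s=3: VC-HIT | VC [11, 15, 10, 27, 14]
  [14] addr=0xe2 blk=14 s=2: VC-HIT | VC [11, 15, 10, 27, 18]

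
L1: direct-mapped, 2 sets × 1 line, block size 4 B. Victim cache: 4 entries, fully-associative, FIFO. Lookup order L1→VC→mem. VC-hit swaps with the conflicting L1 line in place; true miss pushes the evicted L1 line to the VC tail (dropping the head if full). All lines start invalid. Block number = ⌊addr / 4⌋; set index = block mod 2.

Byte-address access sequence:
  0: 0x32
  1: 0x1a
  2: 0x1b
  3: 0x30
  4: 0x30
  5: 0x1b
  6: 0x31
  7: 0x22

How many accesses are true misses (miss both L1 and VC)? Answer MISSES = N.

MISSES = 3

  [0] addr=0x32 blk=12 s=0: MISS | VC []
  [1] addr=0x1a blk=6 s=0: MISS | VC [12]
  [2] addr=0x1b blk=6 s=0: L1-HIT | VC [12]
  [3] addr=0x30 blk=12 s=0: VC-HIT | VC [6]
  [4] addr=0x30 blk=12 s=0: L1-HIT | VC [6]
  [5] addr=0x1b blk=6 s=0: VC-HIT | VC [12]
  [6] addr=0x31 blk=12 s=0: VC-HIT | VC [6]
  [7] addr=0x22 blk=8 s=0: MISS | VC [6, 12]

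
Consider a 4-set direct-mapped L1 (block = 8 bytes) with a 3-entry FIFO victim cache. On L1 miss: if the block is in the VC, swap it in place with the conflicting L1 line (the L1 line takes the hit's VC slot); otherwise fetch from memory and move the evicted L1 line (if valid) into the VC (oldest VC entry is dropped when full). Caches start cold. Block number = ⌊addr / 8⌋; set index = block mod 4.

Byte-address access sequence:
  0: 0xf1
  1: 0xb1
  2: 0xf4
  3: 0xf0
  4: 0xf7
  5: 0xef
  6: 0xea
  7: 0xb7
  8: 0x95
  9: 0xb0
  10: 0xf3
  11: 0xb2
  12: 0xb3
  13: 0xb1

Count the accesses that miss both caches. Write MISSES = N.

#0 0xf1→b30/s2 MISS; vc=[]
#1 0xb1→b22/s2 MISS; vc=[30]
#2 0xf4→b30/s2 VC-HIT; vc=[22]
#3 0xf0→b30/s2 L1-HIT; vc=[22]
#4 0xf7→b30/s2 L1-HIT; vc=[22]
#5 0xef→b29/s1 MISS; vc=[22]
#6 0xea→b29/s1 L1-HIT; vc=[22]
#7 0xb7→b22/s2 VC-HIT; vc=[30]
#8 0x95→b18/s2 MISS; vc=[30,22]
#9 0xb0→b22/s2 VC-HIT; vc=[30,18]
#10 0xf3→b30/s2 VC-HIT; vc=[22,18]
#11 0xb2→b22/s2 VC-HIT; vc=[30,18]
#12 0xb3→b22/s2 L1-HIT; vc=[30,18]
#13 0xb1→b22/s2 L1-HIT; vc=[30,18]

MISSES = 4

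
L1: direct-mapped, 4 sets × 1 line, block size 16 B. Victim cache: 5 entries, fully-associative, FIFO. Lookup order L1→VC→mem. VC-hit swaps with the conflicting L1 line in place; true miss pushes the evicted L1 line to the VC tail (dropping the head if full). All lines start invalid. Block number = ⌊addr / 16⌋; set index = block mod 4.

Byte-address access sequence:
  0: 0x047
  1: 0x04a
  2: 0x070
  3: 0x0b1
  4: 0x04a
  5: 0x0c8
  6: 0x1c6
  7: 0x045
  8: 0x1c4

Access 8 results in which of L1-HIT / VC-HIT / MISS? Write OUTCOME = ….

0: 0x47 (blk 4, set 0) → MISS  vc=[]
1: 0x4a (blk 4, set 0) → L1-HIT  vc=[]
2: 0x70 (blk 7, set 3) → MISS  vc=[]
3: 0xb1 (blk 11, set 3) → MISS  vc=[7]
4: 0x4a (blk 4, set 0) → L1-HIT  vc=[7]
5: 0xc8 (blk 12, set 0) → MISS  vc=[7, 4]
6: 0x1c6 (blk 28, set 0) → MISS  vc=[7, 4, 12]
7: 0x45 (blk 4, set 0) → VC-HIT  vc=[7, 28, 12]
8: 0x1c4 (blk 28, set 0) → VC-HIT  vc=[7, 4, 12]

OUTCOME = VC-HIT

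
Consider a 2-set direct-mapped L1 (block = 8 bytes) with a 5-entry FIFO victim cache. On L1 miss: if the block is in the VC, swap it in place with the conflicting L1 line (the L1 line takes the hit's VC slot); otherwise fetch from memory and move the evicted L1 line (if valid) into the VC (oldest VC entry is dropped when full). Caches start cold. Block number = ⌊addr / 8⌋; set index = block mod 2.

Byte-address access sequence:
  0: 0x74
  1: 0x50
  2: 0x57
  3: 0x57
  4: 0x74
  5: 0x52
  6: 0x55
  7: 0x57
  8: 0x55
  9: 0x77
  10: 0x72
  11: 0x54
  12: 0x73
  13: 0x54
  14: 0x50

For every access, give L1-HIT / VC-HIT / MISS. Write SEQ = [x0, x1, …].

SEQ = [MISS, MISS, L1-HIT, L1-HIT, VC-HIT, VC-HIT, L1-HIT, L1-HIT, L1-HIT, VC-HIT, L1-HIT, VC-HIT, VC-HIT, VC-HIT, L1-HIT]

#0 0x74→b14/s0 MISS; vc=[]
#1 0x50→b10/s0 MISS; vc=[14]
#2 0x57→b10/s0 L1-HIT; vc=[14]
#3 0x57→b10/s0 L1-HIT; vc=[14]
#4 0x74→b14/s0 VC-HIT; vc=[10]
#5 0x52→b10/s0 VC-HIT; vc=[14]
#6 0x55→b10/s0 L1-HIT; vc=[14]
#7 0x57→b10/s0 L1-HIT; vc=[14]
#8 0x55→b10/s0 L1-HIT; vc=[14]
#9 0x77→b14/s0 VC-HIT; vc=[10]
#10 0x72→b14/s0 L1-HIT; vc=[10]
#11 0x54→b10/s0 VC-HIT; vc=[14]
#12 0x73→b14/s0 VC-HIT; vc=[10]
#13 0x54→b10/s0 VC-HIT; vc=[14]
#14 0x50→b10/s0 L1-HIT; vc=[14]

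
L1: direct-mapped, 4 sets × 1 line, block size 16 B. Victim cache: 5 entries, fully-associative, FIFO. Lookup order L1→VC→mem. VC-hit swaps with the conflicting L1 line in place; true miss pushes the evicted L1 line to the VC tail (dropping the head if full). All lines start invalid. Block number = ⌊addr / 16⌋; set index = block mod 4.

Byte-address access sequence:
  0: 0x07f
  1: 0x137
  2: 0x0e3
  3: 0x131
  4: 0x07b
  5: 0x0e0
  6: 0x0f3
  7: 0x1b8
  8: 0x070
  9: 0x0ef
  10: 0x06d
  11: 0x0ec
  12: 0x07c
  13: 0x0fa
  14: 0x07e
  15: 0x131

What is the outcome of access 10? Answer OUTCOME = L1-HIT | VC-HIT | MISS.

OUTCOME = MISS

#0 0x7f→b7/s3 MISS; vc=[]
#1 0x137→b19/s3 MISS; vc=[7]
#2 0xe3→b14/s2 MISS; vc=[7]
#3 0x131→b19/s3 L1-HIT; vc=[7]
#4 0x7b→b7/s3 VC-HIT; vc=[19]
#5 0xe0→b14/s2 L1-HIT; vc=[19]
#6 0xf3→b15/s3 MISS; vc=[19,7]
#7 0x1b8→b27/s3 MISS; vc=[19,7,15]
#8 0x70→b7/s3 VC-HIT; vc=[19,27,15]
#9 0xef→b14/s2 L1-HIT; vc=[19,27,15]
#10 0x6d→b6/s2 MISS; vc=[19,27,15,14]
#11 0xec→b14/s2 VC-HIT; vc=[19,27,15,6]
#12 0x7c→b7/s3 L1-HIT; vc=[19,27,15,6]
#13 0xfa→b15/s3 VC-HIT; vc=[19,27,7,6]
#14 0x7e→b7/s3 VC-HIT; vc=[19,27,15,6]
#15 0x131→b19/s3 VC-HIT; vc=[7,27,15,6]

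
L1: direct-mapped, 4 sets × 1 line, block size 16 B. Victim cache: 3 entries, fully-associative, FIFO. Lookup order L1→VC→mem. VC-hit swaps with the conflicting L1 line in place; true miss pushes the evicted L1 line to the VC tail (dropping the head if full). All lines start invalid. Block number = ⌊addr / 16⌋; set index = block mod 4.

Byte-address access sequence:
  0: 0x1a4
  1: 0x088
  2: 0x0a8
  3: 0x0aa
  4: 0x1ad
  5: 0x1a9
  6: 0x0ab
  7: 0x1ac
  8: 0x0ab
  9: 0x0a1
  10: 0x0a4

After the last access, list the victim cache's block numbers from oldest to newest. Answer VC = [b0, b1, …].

  [0] addr=0x1a4 blk=26 s=2: MISS | VC []
  [1] addr=0x88 blk=8 s=0: MISS | VC []
  [2] addr=0xa8 blk=10 s=2: MISS | VC [26]
  [3] addr=0xaa blk=10 s=2: L1-HIT | VC [26]
  [4] addr=0x1ad blk=26 s=2: VC-HIT | VC [10]
  [5] addr=0x1a9 blk=26 s=2: L1-HIT | VC [10]
  [6] addr=0xab blk=10 s=2: VC-HIT | VC [26]
  [7] addr=0x1ac blk=26 s=2: VC-HIT | VC [10]
  [8] addr=0xab blk=10 s=2: VC-HIT | VC [26]
  [9] addr=0xa1 blk=10 s=2: L1-HIT | VC [26]
  [10] addr=0xa4 blk=10 s=2: L1-HIT | VC [26]

VC = [26]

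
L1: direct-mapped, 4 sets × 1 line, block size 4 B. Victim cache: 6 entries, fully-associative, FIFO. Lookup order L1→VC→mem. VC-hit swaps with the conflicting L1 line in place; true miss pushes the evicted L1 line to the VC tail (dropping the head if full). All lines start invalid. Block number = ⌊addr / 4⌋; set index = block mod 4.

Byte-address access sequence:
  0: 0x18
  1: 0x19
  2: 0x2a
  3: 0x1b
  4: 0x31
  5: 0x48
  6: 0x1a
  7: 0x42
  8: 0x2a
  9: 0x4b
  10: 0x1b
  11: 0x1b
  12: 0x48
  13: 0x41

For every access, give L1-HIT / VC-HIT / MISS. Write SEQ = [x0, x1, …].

0: 0x18 (blk 6, set 2) → MISS  vc=[]
1: 0x19 (blk 6, set 2) → L1-HIT  vc=[]
2: 0x2a (blk 10, set 2) → MISS  vc=[6]
3: 0x1b (blk 6, set 2) → VC-HIT  vc=[10]
4: 0x31 (blk 12, set 0) → MISS  vc=[10]
5: 0x48 (blk 18, set 2) → MISS  vc=[10, 6]
6: 0x1a (blk 6, set 2) → VC-HIT  vc=[10, 18]
7: 0x42 (blk 16, set 0) → MISS  vc=[10, 18, 12]
8: 0x2a (blk 10, set 2) → VC-HIT  vc=[6, 18, 12]
9: 0x4b (blk 18, set 2) → VC-HIT  vc=[6, 10, 12]
10: 0x1b (blk 6, set 2) → VC-HIT  vc=[18, 10, 12]
11: 0x1b (blk 6, set 2) → L1-HIT  vc=[18, 10, 12]
12: 0x48 (blk 18, set 2) → VC-HIT  vc=[6, 10, 12]
13: 0x41 (blk 16, set 0) → L1-HIT  vc=[6, 10, 12]

SEQ = [MISS, L1-HIT, MISS, VC-HIT, MISS, MISS, VC-HIT, MISS, VC-HIT, VC-HIT, VC-HIT, L1-HIT, VC-HIT, L1-HIT]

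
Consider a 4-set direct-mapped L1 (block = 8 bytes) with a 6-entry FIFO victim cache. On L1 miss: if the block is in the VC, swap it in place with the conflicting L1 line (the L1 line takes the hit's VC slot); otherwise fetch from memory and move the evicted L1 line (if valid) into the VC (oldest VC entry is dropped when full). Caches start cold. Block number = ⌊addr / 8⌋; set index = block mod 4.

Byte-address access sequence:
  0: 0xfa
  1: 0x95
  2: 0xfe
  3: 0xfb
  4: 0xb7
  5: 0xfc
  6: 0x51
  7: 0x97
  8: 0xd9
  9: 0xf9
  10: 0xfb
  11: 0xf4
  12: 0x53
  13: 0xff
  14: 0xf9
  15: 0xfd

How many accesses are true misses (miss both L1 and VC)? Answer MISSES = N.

MISSES = 6

0: 0xfa (blk 31, set 3) → MISS  vc=[]
1: 0x95 (blk 18, set 2) → MISS  vc=[]
2: 0xfe (blk 31, set 3) → L1-HIT  vc=[]
3: 0xfb (blk 31, set 3) → L1-HIT  vc=[]
4: 0xb7 (blk 22, set 2) → MISS  vc=[18]
5: 0xfc (blk 31, set 3) → L1-HIT  vc=[18]
6: 0x51 (blk 10, set 2) → MISS  vc=[18, 22]
7: 0x97 (blk 18, set 2) → VC-HIT  vc=[10, 22]
8: 0xd9 (blk 27, set 3) → MISS  vc=[10, 22, 31]
9: 0xf9 (blk 31, set 3) → VC-HIT  vc=[10, 22, 27]
10: 0xfb (blk 31, set 3) → L1-HIT  vc=[10, 22, 27]
11: 0xf4 (blk 30, set 2) → MISS  vc=[10, 22, 27, 18]
12: 0x53 (blk 10, set 2) → VC-HIT  vc=[30, 22, 27, 18]
13: 0xff (blk 31, set 3) → L1-HIT  vc=[30, 22, 27, 18]
14: 0xf9 (blk 31, set 3) → L1-HIT  vc=[30, 22, 27, 18]
15: 0xfd (blk 31, set 3) → L1-HIT  vc=[30, 22, 27, 18]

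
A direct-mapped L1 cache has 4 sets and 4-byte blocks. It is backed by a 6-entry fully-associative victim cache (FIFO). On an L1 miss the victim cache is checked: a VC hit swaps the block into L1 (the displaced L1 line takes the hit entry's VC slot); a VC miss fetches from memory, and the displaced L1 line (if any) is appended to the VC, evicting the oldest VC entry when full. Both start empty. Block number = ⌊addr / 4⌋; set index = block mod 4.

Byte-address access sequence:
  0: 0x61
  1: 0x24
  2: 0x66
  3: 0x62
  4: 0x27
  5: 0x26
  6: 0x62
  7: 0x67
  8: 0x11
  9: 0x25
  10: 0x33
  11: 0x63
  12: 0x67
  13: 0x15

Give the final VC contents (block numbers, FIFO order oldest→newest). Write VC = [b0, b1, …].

  [0] addr=0x61 blk=24 s=0: MISS | VC []
  [1] addr=0x24 blk=9 s=1: MISS | VC []
  [2] addr=0x66 blk=25 s=1: MISS | VC [9]
  [3] addr=0x62 blk=24 s=0: L1-HIT | VC [9]
  [4] addr=0x27 blk=9 s=1: VC-HIT | VC [25]
  [5] addr=0x26 blk=9 s=1: L1-HIT | VC [25]
  [6] addr=0x62 blk=24 s=0: L1-HIT | VC [25]
  [7] addr=0x67 blk=25 s=1: VC-HIT | VC [9]
  [8] addr=0x11 blk=4 s=0: MISS | VC [9, 24]
  [9] addr=0x25 blk=9 s=1: VC-HIT | VC [25, 24]
  [10] addr=0x33 blk=12 s=0: MISS | VC [25, 24, 4]
  [11] addr=0x63 blk=24 s=0: VC-HIT | VC [25, 12, 4]
  [12] addr=0x67 blk=25 s=1: VC-HIT | VC [9, 12, 4]
  [13] addr=0x15 blk=5 s=1: MISS | VC [9, 12, 4, 25]

VC = [9, 12, 4, 25]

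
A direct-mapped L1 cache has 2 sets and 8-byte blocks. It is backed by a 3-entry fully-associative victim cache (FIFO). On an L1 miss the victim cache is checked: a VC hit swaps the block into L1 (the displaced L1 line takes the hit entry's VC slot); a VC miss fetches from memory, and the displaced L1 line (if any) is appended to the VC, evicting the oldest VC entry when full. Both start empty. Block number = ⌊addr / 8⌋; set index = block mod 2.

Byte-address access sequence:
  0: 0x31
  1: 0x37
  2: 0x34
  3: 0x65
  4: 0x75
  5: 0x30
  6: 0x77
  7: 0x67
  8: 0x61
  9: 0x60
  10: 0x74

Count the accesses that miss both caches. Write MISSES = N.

MISSES = 3

0: 0x31 (blk 6, set 0) → MISS  vc=[]
1: 0x37 (blk 6, set 0) → L1-HIT  vc=[]
2: 0x34 (blk 6, set 0) → L1-HIT  vc=[]
3: 0x65 (blk 12, set 0) → MISS  vc=[6]
4: 0x75 (blk 14, set 0) → MISS  vc=[6, 12]
5: 0x30 (blk 6, set 0) → VC-HIT  vc=[14, 12]
6: 0x77 (blk 14, set 0) → VC-HIT  vc=[6, 12]
7: 0x67 (blk 12, set 0) → VC-HIT  vc=[6, 14]
8: 0x61 (blk 12, set 0) → L1-HIT  vc=[6, 14]
9: 0x60 (blk 12, set 0) → L1-HIT  vc=[6, 14]
10: 0x74 (blk 14, set 0) → VC-HIT  vc=[6, 12]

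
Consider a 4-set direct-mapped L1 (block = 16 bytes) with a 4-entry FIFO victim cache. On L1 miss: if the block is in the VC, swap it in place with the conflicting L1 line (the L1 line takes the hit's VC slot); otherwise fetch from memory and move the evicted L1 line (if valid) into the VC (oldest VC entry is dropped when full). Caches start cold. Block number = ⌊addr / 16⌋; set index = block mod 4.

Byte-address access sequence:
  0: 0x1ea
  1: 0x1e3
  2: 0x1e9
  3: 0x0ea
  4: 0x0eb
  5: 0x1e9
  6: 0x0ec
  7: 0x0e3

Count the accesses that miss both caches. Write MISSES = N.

MISSES = 2

  [0] addr=0x1ea blk=30 s=2: MISS | VC []
  [1] addr=0x1e3 blk=30 s=2: L1-HIT | VC []
  [2] addr=0x1e9 blk=30 s=2: L1-HIT | VC []
  [3] addr=0xea blk=14 s=2: MISS | VC [30]
  [4] addr=0xeb blk=14 s=2: L1-HIT | VC [30]
  [5] addr=0x1e9 blk=30 s=2: VC-HIT | VC [14]
  [6] addr=0xec blk=14 s=2: VC-HIT | VC [30]
  [7] addr=0xe3 blk=14 s=2: L1-HIT | VC [30]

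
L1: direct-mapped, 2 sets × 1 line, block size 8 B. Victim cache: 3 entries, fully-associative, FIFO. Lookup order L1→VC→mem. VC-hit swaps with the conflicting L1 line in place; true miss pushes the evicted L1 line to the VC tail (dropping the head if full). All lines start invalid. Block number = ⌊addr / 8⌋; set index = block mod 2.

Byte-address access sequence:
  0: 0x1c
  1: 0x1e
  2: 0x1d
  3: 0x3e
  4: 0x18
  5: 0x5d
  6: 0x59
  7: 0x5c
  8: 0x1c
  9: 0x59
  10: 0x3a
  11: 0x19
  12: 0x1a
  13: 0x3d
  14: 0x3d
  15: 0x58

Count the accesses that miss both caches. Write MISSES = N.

0: 0x1c (blk 3, set 1) → MISS  vc=[]
1: 0x1e (blk 3, set 1) → L1-HIT  vc=[]
2: 0x1d (blk 3, set 1) → L1-HIT  vc=[]
3: 0x3e (blk 7, set 1) → MISS  vc=[3]
4: 0x18 (blk 3, set 1) → VC-HIT  vc=[7]
5: 0x5d (blk 11, set 1) → MISS  vc=[7, 3]
6: 0x59 (blk 11, set 1) → L1-HIT  vc=[7, 3]
7: 0x5c (blk 11, set 1) → L1-HIT  vc=[7, 3]
8: 0x1c (blk 3, set 1) → VC-HIT  vc=[7, 11]
9: 0x59 (blk 11, set 1) → VC-HIT  vc=[7, 3]
10: 0x3a (blk 7, set 1) → VC-HIT  vc=[11, 3]
11: 0x19 (blk 3, set 1) → VC-HIT  vc=[11, 7]
12: 0x1a (blk 3, set 1) → L1-HIT  vc=[11, 7]
13: 0x3d (blk 7, set 1) → VC-HIT  vc=[11, 3]
14: 0x3d (blk 7, set 1) → L1-HIT  vc=[11, 3]
15: 0x58 (blk 11, set 1) → VC-HIT  vc=[7, 3]

MISSES = 3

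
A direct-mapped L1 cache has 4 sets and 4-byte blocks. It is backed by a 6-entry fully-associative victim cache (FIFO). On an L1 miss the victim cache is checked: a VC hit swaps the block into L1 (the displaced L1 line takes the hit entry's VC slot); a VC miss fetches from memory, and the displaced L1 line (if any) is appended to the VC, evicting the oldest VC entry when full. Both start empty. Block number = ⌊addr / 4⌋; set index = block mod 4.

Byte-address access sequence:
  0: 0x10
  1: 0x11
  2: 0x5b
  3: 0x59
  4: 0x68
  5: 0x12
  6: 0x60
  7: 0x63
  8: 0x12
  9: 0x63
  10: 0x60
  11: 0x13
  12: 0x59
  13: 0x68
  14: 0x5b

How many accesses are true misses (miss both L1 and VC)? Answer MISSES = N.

MISSES = 4

  [0] addr=0x10 blk=4 s=0: MISS | VC []
  [1] addr=0x11 blk=4 s=0: L1-HIT | VC []
  [2] addr=0x5b blk=22 s=2: MISS | VC []
  [3] addr=0x59 blk=22 s=2: L1-HIT | VC []
  [4] addr=0x68 blk=26 s=2: MISS | VC [22]
  [5] addr=0x12 blk=4 s=0: L1-HIT | VC [22]
  [6] addr=0x60 blk=24 s=0: MISS | VC [22, 4]
  [7] addr=0x63 blk=24 s=0: L1-HIT | VC [22, 4]
  [8] addr=0x12 blk=4 s=0: VC-HIT | VC [22, 24]
  [9] addr=0x63 blk=24 s=0: VC-HIT | VC [22, 4]
  [10] addr=0x60 blk=24 s=0: L1-HIT | VC [22, 4]
  [11] addr=0x13 blk=4 s=0: VC-HIT | VC [22, 24]
  [12] addr=0x59 blk=22 s=2: VC-HIT | VC [26, 24]
  [13] addr=0x68 blk=26 s=2: VC-HIT | VC [22, 24]
  [14] addr=0x5b blk=22 s=2: VC-HIT | VC [26, 24]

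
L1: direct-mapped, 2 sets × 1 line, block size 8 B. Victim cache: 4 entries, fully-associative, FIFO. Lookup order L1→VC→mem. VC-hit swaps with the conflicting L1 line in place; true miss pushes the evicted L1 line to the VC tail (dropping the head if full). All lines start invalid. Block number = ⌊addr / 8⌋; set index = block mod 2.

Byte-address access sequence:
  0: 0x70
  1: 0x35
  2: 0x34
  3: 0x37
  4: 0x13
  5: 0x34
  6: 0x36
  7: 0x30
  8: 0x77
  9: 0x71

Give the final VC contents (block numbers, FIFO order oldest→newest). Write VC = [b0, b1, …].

VC = [6, 2]

0: 0x70 (blk 14, set 0) → MISS  vc=[]
1: 0x35 (blk 6, set 0) → MISS  vc=[14]
2: 0x34 (blk 6, set 0) → L1-HIT  vc=[14]
3: 0x37 (blk 6, set 0) → L1-HIT  vc=[14]
4: 0x13 (blk 2, set 0) → MISS  vc=[14, 6]
5: 0x34 (blk 6, set 0) → VC-HIT  vc=[14, 2]
6: 0x36 (blk 6, set 0) → L1-HIT  vc=[14, 2]
7: 0x30 (blk 6, set 0) → L1-HIT  vc=[14, 2]
8: 0x77 (blk 14, set 0) → VC-HIT  vc=[6, 2]
9: 0x71 (blk 14, set 0) → L1-HIT  vc=[6, 2]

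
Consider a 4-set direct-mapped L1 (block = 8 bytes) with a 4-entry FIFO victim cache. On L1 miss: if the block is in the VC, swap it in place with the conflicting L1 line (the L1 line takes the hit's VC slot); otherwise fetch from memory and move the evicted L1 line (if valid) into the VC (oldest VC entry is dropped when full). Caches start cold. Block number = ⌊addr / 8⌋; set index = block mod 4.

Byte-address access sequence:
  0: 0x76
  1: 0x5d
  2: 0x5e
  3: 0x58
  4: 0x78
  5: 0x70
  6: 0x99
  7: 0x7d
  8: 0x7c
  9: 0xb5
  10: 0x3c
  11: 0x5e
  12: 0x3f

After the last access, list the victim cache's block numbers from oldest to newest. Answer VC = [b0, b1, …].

  [0] addr=0x76 blk=14 s=2: MISS | VC []
  [1] addr=0x5d blk=11 s=3: MISS | VC []
  [2] addr=0x5e blk=11 s=3: L1-HIT | VC []
  [3] addr=0x58 blk=11 s=3: L1-HIT | VC []
  [4] addr=0x78 blk=15 s=3: MISS | VC [11]
  [5] addr=0x70 blk=14 s=2: L1-HIT | VC [11]
  [6] addr=0x99 blk=19 s=3: MISS | VC [11, 15]
  [7] addr=0x7d blk=15 s=3: VC-HIT | VC [11, 19]
  [8] addr=0x7c blk=15 s=3: L1-HIT | VC [11, 19]
  [9] addr=0xb5 blk=22 s=2: MISS | VC [11, 19, 14]
  [10] addr=0x3c blk=7 s=3: MISS | VC [11, 19, 14, 15]
  [11] addr=0x5e blk=11 s=3: VC-HIT | VC [7, 19, 14, 15]
  [12] addr=0x3f blk=7 s=3: VC-HIT | VC [11, 19, 14, 15]

VC = [11, 19, 14, 15]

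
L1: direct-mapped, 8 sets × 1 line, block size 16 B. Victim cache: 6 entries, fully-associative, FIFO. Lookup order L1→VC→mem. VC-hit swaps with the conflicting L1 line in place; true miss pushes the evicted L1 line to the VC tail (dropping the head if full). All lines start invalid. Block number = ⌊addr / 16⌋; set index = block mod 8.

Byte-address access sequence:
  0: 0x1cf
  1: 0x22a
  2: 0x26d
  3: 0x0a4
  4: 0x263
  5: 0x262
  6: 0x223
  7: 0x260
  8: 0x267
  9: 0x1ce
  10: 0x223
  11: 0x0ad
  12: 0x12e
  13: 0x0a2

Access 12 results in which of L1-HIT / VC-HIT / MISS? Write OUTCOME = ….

OUTCOME = MISS

#0 0x1cf→b28/s4 MISS; vc=[]
#1 0x22a→b34/s2 MISS; vc=[]
#2 0x26d→b38/s6 MISS; vc=[]
#3 0xa4→b10/s2 MISS; vc=[34]
#4 0x263→b38/s6 L1-HIT; vc=[34]
#5 0x262→b38/s6 L1-HIT; vc=[34]
#6 0x223→b34/s2 VC-HIT; vc=[10]
#7 0x260→b38/s6 L1-HIT; vc=[10]
#8 0x267→b38/s6 L1-HIT; vc=[10]
#9 0x1ce→b28/s4 L1-HIT; vc=[10]
#10 0x223→b34/s2 L1-HIT; vc=[10]
#11 0xad→b10/s2 VC-HIT; vc=[34]
#12 0x12e→b18/s2 MISS; vc=[34,10]
#13 0xa2→b10/s2 VC-HIT; vc=[34,18]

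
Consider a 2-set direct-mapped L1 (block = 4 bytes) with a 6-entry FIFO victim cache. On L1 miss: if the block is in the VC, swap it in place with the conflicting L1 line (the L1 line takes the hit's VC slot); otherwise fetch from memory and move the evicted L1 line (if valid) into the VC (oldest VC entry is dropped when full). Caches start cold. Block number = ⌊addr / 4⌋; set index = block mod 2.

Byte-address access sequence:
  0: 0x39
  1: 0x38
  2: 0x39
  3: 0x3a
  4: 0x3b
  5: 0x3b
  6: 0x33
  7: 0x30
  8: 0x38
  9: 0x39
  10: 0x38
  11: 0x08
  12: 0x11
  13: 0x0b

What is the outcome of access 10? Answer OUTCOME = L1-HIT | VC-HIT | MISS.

OUTCOME = L1-HIT

#0 0x39→b14/s0 MISS; vc=[]
#1 0x38→b14/s0 L1-HIT; vc=[]
#2 0x39→b14/s0 L1-HIT; vc=[]
#3 0x3a→b14/s0 L1-HIT; vc=[]
#4 0x3b→b14/s0 L1-HIT; vc=[]
#5 0x3b→b14/s0 L1-HIT; vc=[]
#6 0x33→b12/s0 MISS; vc=[14]
#7 0x30→b12/s0 L1-HIT; vc=[14]
#8 0x38→b14/s0 VC-HIT; vc=[12]
#9 0x39→b14/s0 L1-HIT; vc=[12]
#10 0x38→b14/s0 L1-HIT; vc=[12]
#11 0x8→b2/s0 MISS; vc=[12,14]
#12 0x11→b4/s0 MISS; vc=[12,14,2]
#13 0xb→b2/s0 VC-HIT; vc=[12,14,4]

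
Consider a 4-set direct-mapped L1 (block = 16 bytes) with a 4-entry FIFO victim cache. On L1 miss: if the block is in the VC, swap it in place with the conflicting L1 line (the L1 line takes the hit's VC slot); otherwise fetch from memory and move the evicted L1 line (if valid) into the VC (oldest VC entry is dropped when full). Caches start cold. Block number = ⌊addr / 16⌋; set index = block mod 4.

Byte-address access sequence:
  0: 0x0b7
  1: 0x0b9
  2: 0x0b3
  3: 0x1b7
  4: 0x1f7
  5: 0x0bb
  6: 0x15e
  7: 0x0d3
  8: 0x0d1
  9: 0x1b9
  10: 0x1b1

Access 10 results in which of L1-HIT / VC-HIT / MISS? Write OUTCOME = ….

  [0] addr=0xb7 blk=11 s=3: MISS | VC []
  [1] addr=0xb9 blk=11 s=3: L1-HIT | VC []
  [2] addr=0xb3 blk=11 s=3: L1-HIT | VC []
  [3] addr=0x1b7 blk=27 s=3: MISS | VC [11]
  [4] addr=0x1f7 blk=31 s=3: MISS | VC [11, 27]
  [5] addr=0xbb blk=11 s=3: VC-HIT | VC [31, 27]
  [6] addr=0x15e blk=21 s=1: MISS | VC [31, 27]
  [7] addr=0xd3 blk=13 s=1: MISS | VC [31, 27, 21]
  [8] addr=0xd1 blk=13 s=1: L1-HIT | VC [31, 27, 21]
  [9] addr=0x1b9 blk=27 s=3: VC-HIT | VC [31, 11, 21]
  [10] addr=0x1b1 blk=27 s=3: L1-HIT | VC [31, 11, 21]

OUTCOME = L1-HIT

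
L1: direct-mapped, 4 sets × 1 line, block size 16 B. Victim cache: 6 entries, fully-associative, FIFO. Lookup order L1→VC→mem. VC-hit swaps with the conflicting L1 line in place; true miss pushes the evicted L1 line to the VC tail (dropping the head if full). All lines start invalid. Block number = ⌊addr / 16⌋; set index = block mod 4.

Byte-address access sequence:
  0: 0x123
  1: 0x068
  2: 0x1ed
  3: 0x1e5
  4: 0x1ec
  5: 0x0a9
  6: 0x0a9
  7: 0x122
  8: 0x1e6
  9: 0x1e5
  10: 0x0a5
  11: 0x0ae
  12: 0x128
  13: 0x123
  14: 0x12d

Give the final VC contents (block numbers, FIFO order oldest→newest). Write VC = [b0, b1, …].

#0 0x123→b18/s2 MISS; vc=[]
#1 0x68→b6/s2 MISS; vc=[18]
#2 0x1ed→b30/s2 MISS; vc=[18,6]
#3 0x1e5→b30/s2 L1-HIT; vc=[18,6]
#4 0x1ec→b30/s2 L1-HIT; vc=[18,6]
#5 0xa9→b10/s2 MISS; vc=[18,6,30]
#6 0xa9→b10/s2 L1-HIT; vc=[18,6,30]
#7 0x122→b18/s2 VC-HIT; vc=[10,6,30]
#8 0x1e6→b30/s2 VC-HIT; vc=[10,6,18]
#9 0x1e5→b30/s2 L1-HIT; vc=[10,6,18]
#10 0xa5→b10/s2 VC-HIT; vc=[30,6,18]
#11 0xae→b10/s2 L1-HIT; vc=[30,6,18]
#12 0x128→b18/s2 VC-HIT; vc=[30,6,10]
#13 0x123→b18/s2 L1-HIT; vc=[30,6,10]
#14 0x12d→b18/s2 L1-HIT; vc=[30,6,10]

VC = [30, 6, 10]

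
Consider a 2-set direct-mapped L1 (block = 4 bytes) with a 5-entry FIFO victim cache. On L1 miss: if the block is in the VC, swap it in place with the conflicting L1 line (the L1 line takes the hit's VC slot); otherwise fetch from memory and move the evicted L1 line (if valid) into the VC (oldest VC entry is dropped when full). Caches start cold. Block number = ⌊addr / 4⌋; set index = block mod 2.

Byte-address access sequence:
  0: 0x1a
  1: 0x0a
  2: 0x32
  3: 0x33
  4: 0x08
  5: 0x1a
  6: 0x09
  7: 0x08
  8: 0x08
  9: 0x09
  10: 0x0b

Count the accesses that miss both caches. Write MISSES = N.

MISSES = 3

#0 0x1a→b6/s0 MISS; vc=[]
#1 0xa→b2/s0 MISS; vc=[6]
#2 0x32→b12/s0 MISS; vc=[6,2]
#3 0x33→b12/s0 L1-HIT; vc=[6,2]
#4 0x8→b2/s0 VC-HIT; vc=[6,12]
#5 0x1a→b6/s0 VC-HIT; vc=[2,12]
#6 0x9→b2/s0 VC-HIT; vc=[6,12]
#7 0x8→b2/s0 L1-HIT; vc=[6,12]
#8 0x8→b2/s0 L1-HIT; vc=[6,12]
#9 0x9→b2/s0 L1-HIT; vc=[6,12]
#10 0xb→b2/s0 L1-HIT; vc=[6,12]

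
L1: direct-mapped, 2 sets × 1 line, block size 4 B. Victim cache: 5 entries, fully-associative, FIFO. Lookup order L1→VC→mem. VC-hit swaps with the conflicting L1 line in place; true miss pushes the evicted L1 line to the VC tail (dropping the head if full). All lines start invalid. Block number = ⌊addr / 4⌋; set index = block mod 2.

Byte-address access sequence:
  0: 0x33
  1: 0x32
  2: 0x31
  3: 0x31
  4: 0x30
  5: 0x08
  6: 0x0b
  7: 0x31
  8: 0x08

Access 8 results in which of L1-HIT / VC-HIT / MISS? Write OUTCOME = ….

OUTCOME = VC-HIT

#0 0x33→b12/s0 MISS; vc=[]
#1 0x32→b12/s0 L1-HIT; vc=[]
#2 0x31→b12/s0 L1-HIT; vc=[]
#3 0x31→b12/s0 L1-HIT; vc=[]
#4 0x30→b12/s0 L1-HIT; vc=[]
#5 0x8→b2/s0 MISS; vc=[12]
#6 0xb→b2/s0 L1-HIT; vc=[12]
#7 0x31→b12/s0 VC-HIT; vc=[2]
#8 0x8→b2/s0 VC-HIT; vc=[12]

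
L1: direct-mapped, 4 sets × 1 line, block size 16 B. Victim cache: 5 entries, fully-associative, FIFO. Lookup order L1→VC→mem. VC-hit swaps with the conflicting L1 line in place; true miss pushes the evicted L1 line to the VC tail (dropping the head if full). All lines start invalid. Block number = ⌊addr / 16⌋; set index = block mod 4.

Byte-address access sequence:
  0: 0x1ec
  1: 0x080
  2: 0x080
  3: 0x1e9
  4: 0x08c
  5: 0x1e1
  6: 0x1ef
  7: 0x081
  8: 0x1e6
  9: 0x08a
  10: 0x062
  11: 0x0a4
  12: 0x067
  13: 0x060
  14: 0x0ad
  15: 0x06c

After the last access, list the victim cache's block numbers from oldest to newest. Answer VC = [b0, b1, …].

0: 0x1ec (blk 30, set 2) → MISS  vc=[]
1: 0x80 (blk 8, set 0) → MISS  vc=[]
2: 0x80 (blk 8, set 0) → L1-HIT  vc=[]
3: 0x1e9 (blk 30, set 2) → L1-HIT  vc=[]
4: 0x8c (blk 8, set 0) → L1-HIT  vc=[]
5: 0x1e1 (blk 30, set 2) → L1-HIT  vc=[]
6: 0x1ef (blk 30, set 2) → L1-HIT  vc=[]
7: 0x81 (blk 8, set 0) → L1-HIT  vc=[]
8: 0x1e6 (blk 30, set 2) → L1-HIT  vc=[]
9: 0x8a (blk 8, set 0) → L1-HIT  vc=[]
10: 0x62 (blk 6, set 2) → MISS  vc=[30]
11: 0xa4 (blk 10, set 2) → MISS  vc=[30, 6]
12: 0x67 (blk 6, set 2) → VC-HIT  vc=[30, 10]
13: 0x60 (blk 6, set 2) → L1-HIT  vc=[30, 10]
14: 0xad (blk 10, set 2) → VC-HIT  vc=[30, 6]
15: 0x6c (blk 6, set 2) → VC-HIT  vc=[30, 10]

VC = [30, 10]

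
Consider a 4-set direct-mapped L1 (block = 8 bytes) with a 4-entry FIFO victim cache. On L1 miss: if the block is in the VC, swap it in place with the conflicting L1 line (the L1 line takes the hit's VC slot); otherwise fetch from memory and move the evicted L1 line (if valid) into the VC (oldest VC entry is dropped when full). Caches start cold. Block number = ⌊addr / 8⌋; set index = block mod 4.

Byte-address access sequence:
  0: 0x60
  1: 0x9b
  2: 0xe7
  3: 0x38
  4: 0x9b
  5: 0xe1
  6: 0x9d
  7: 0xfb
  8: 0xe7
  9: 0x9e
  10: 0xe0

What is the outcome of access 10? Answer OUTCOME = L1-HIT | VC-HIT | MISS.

#0 0x60→b12/s0 MISS; vc=[]
#1 0x9b→b19/s3 MISS; vc=[]
#2 0xe7→b28/s0 MISS; vc=[12]
#3 0x38→b7/s3 MISS; vc=[12,19]
#4 0x9b→b19/s3 VC-HIT; vc=[12,7]
#5 0xe1→b28/s0 L1-HIT; vc=[12,7]
#6 0x9d→b19/s3 L1-HIT; vc=[12,7]
#7 0xfb→b31/s3 MISS; vc=[12,7,19]
#8 0xe7→b28/s0 L1-HIT; vc=[12,7,19]
#9 0x9e→b19/s3 VC-HIT; vc=[12,7,31]
#10 0xe0→b28/s0 L1-HIT; vc=[12,7,31]

OUTCOME = L1-HIT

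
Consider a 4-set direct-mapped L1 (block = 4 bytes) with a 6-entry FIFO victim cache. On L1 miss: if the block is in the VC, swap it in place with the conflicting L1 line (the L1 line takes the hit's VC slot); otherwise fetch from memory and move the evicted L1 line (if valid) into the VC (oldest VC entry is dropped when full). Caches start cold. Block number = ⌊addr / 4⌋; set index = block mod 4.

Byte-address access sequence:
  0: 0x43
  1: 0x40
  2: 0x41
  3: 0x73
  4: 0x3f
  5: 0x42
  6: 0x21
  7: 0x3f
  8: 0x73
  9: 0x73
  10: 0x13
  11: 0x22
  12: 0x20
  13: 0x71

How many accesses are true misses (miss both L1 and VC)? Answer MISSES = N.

0: 0x43 (blk 16, set 0) → MISS  vc=[]
1: 0x40 (blk 16, set 0) → L1-HIT  vc=[]
2: 0x41 (blk 16, set 0) → L1-HIT  vc=[]
3: 0x73 (blk 28, set 0) → MISS  vc=[16]
4: 0x3f (blk 15, set 3) → MISS  vc=[16]
5: 0x42 (blk 16, set 0) → VC-HIT  vc=[28]
6: 0x21 (blk 8, set 0) → MISS  vc=[28, 16]
7: 0x3f (blk 15, set 3) → L1-HIT  vc=[28, 16]
8: 0x73 (blk 28, set 0) → VC-HIT  vc=[8, 16]
9: 0x73 (blk 28, set 0) → L1-HIT  vc=[8, 16]
10: 0x13 (blk 4, set 0) → MISS  vc=[8, 16, 28]
11: 0x22 (blk 8, set 0) → VC-HIT  vc=[4, 16, 28]
12: 0x20 (blk 8, set 0) → L1-HIT  vc=[4, 16, 28]
13: 0x71 (blk 28, set 0) → VC-HIT  vc=[4, 16, 8]

MISSES = 5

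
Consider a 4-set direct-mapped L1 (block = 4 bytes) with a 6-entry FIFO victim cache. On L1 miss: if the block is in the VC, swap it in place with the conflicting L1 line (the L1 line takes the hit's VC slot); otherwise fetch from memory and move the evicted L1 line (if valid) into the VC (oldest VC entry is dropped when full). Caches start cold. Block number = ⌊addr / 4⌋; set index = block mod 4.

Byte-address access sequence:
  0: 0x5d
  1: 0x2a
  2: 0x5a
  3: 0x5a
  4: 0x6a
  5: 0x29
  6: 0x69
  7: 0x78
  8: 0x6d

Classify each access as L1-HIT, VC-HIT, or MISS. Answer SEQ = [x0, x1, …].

  [0] addr=0x5d blk=23 s=3: MISS | VC []
  [1] addr=0x2a blk=10 s=2: MISS | VC []
  [2] addr=0x5a blk=22 s=2: MISS | VC [10]
  [3] addr=0x5a blk=22 s=2: L1-HIT | VC [10]
  [4] addr=0x6a blk=26 s=2: MISS | VC [10, 22]
  [5] addr=0x29 blk=10 s=2: VC-HIT | VC [26, 22]
  [6] addr=0x69 blk=26 s=2: VC-HIT | VC [10, 22]
  [7] addr=0x78 blk=30 s=2: MISS | VC [10, 22, 26]
  [8] addr=0x6d blk=27 s=3: MISS | VC [10, 22, 26, 23]

SEQ = [MISS, MISS, MISS, L1-HIT, MISS, VC-HIT, VC-HIT, MISS, MISS]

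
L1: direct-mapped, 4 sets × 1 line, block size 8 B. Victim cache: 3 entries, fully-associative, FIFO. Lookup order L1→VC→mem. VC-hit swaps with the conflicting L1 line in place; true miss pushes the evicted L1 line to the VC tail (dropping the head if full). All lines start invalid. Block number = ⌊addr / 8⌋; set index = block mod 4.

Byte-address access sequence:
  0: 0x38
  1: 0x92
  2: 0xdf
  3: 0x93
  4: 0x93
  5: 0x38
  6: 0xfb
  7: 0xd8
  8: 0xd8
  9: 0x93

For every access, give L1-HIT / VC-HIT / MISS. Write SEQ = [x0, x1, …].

SEQ = [MISS, MISS, MISS, L1-HIT, L1-HIT, VC-HIT, MISS, VC-HIT, L1-HIT, L1-HIT]

#0 0x38→b7/s3 MISS; vc=[]
#1 0x92→b18/s2 MISS; vc=[]
#2 0xdf→b27/s3 MISS; vc=[7]
#3 0x93→b18/s2 L1-HIT; vc=[7]
#4 0x93→b18/s2 L1-HIT; vc=[7]
#5 0x38→b7/s3 VC-HIT; vc=[27]
#6 0xfb→b31/s3 MISS; vc=[27,7]
#7 0xd8→b27/s3 VC-HIT; vc=[31,7]
#8 0xd8→b27/s3 L1-HIT; vc=[31,7]
#9 0x93→b18/s2 L1-HIT; vc=[31,7]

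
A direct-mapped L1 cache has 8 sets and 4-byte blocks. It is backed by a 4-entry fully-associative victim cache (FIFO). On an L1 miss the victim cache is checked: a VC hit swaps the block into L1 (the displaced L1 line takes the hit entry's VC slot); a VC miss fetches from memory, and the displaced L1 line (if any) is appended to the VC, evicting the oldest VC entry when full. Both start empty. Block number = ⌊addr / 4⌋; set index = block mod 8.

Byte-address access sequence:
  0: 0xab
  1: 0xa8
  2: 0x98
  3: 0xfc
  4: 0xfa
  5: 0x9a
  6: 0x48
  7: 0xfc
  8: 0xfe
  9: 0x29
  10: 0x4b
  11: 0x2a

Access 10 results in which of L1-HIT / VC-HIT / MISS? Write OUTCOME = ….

OUTCOME = VC-HIT

0: 0xab (blk 42, set 2) → MISS  vc=[]
1: 0xa8 (blk 42, set 2) → L1-HIT  vc=[]
2: 0x98 (blk 38, set 6) → MISS  vc=[]
3: 0xfc (blk 63, set 7) → MISS  vc=[]
4: 0xfa (blk 62, set 6) → MISS  vc=[38]
5: 0x9a (blk 38, set 6) → VC-HIT  vc=[62]
6: 0x48 (blk 18, set 2) → MISS  vc=[62, 42]
7: 0xfc (blk 63, set 7) → L1-HIT  vc=[62, 42]
8: 0xfe (blk 63, set 7) → L1-HIT  vc=[62, 42]
9: 0x29 (blk 10, set 2) → MISS  vc=[62, 42, 18]
10: 0x4b (blk 18, set 2) → VC-HIT  vc=[62, 42, 10]
11: 0x2a (blk 10, set 2) → VC-HIT  vc=[62, 42, 18]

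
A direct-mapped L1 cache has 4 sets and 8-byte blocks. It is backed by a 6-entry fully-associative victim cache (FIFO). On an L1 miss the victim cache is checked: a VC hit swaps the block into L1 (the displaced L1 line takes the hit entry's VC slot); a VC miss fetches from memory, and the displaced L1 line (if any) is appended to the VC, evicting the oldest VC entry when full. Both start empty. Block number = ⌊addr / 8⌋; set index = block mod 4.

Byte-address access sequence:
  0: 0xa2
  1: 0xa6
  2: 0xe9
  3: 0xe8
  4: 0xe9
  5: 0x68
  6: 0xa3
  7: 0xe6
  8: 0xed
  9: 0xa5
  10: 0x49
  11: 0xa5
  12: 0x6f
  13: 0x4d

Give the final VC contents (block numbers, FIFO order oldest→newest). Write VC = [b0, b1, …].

VC = [13, 28, 29]

#0 0xa2→b20/s0 MISS; vc=[]
#1 0xa6→b20/s0 L1-HIT; vc=[]
#2 0xe9→b29/s1 MISS; vc=[]
#3 0xe8→b29/s1 L1-HIT; vc=[]
#4 0xe9→b29/s1 L1-HIT; vc=[]
#5 0x68→b13/s1 MISS; vc=[29]
#6 0xa3→b20/s0 L1-HIT; vc=[29]
#7 0xe6→b28/s0 MISS; vc=[29,20]
#8 0xed→b29/s1 VC-HIT; vc=[13,20]
#9 0xa5→b20/s0 VC-HIT; vc=[13,28]
#10 0x49→b9/s1 MISS; vc=[13,28,29]
#11 0xa5→b20/s0 L1-HIT; vc=[13,28,29]
#12 0x6f→b13/s1 VC-HIT; vc=[9,28,29]
#13 0x4d→b9/s1 VC-HIT; vc=[13,28,29]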